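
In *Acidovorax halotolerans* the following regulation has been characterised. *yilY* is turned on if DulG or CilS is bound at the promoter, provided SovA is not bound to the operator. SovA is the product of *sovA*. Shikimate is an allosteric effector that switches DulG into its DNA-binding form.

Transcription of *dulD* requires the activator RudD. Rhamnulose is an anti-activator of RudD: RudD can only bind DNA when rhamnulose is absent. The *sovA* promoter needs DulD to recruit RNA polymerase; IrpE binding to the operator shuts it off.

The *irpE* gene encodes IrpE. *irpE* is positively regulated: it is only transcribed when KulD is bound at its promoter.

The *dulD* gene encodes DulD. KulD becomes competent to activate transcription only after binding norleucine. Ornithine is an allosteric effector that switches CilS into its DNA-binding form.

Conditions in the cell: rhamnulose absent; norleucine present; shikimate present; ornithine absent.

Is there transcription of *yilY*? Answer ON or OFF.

Shikimate is present, so DulG is active.
Norleucine is present, so KulD is active.
No repressor is bound and KulD is active, so *irpE* is transcribed.
So IrpE is produced and active.
Rhamnulose is absent, so RudD is active.
No repressor is bound and RudD is active, so *dulD* is transcribed.
So DulD is produced and active.
With repressor IrpE bound, *sovA* is not transcribed.
So SovA is not produced.
Ornithine is absent, so CilS is inactive.
Activator DulG is present, so *yilY* is transcribed.

ON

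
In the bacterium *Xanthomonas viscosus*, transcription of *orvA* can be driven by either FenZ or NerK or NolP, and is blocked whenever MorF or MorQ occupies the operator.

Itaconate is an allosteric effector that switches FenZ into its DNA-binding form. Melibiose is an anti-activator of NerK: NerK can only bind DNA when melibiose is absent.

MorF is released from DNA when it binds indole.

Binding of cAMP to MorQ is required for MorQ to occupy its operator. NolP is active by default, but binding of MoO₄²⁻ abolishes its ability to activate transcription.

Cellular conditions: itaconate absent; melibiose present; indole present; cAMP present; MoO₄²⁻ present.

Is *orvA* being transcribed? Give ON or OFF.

Indole is present, so MorF is inactive.
cAMP is present, so MorQ is active.
Itaconate is absent, so FenZ is inactive.
Melibiose is present, so NerK is inactive.
MoO₄²⁻ is present, so NolP is inactive.
With repressor MorQ bound, *orvA* is not transcribed.

OFF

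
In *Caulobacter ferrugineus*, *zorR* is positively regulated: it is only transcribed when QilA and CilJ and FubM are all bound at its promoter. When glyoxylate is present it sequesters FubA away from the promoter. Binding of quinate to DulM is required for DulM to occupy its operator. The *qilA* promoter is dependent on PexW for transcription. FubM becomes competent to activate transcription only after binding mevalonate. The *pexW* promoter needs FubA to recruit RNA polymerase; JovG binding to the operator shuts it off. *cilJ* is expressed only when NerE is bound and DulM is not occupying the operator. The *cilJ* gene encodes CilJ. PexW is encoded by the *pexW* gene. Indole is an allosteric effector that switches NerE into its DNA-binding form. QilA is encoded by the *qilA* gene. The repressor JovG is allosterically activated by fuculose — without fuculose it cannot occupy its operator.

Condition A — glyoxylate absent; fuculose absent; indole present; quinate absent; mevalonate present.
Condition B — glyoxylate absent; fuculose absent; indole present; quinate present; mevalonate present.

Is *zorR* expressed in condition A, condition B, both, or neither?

Condition A:
Glyoxylate is absent, so FubA is active.
Fuculose is absent, so JovG is inactive.
No repressor is bound and FubA is active, so *pexW* is transcribed.
So PexW is produced and active.
No repressor is bound and PexW is active, so *qilA* is transcribed.
So QilA is produced and active.
Indole is present, so NerE is active.
Quinate is absent, so DulM is inactive.
No repressor is bound and NerE is active, so *cilJ* is transcribed.
So CilJ is produced and active.
Mevalonate is present, so FubM is active.
No repressor is bound and QilA and CilJ and FubM are active, so *zorR* is transcribed.
→ *zorR* is ON in A.
Condition B:
Glyoxylate is absent, so FubA is active.
Fuculose is absent, so JovG is inactive.
No repressor is bound and FubA is active, so *pexW* is transcribed.
So PexW is produced and active.
No repressor is bound and PexW is active, so *qilA* is transcribed.
So QilA is produced and active.
Indole is present, so NerE is active.
Quinate is present, so DulM is active.
With repressor DulM bound, *cilJ* is not transcribed.
So CilJ is not produced.
Mevalonate is present, so FubM is active.
Required activator CilJ is absent, so *zorR* is not transcribed.
→ *zorR* is OFF in B.

A only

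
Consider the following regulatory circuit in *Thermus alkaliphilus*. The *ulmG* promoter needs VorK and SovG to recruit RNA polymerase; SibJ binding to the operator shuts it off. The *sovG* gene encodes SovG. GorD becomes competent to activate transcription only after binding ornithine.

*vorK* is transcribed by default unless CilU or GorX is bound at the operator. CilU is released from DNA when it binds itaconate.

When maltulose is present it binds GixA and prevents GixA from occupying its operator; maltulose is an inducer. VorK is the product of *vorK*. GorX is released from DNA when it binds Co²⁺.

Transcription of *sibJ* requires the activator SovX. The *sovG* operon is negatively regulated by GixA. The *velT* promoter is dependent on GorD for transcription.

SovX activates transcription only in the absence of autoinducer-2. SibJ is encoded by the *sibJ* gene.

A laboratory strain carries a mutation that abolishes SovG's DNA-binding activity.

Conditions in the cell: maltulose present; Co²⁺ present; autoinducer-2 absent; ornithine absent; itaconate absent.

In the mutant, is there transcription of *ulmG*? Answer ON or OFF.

Itaconate is absent, so CilU is active.
Co²⁺ is present, so GorX is inactive.
With repressor CilU bound, *vorK* is not transcribed.
So VorK is not produced.
Autoinducer-2 is absent, so SovX is active.
No repressor is bound and SovX is active, so *sibJ* is transcribed.
So SibJ is produced and active.
SovG is non-functional in this strain, so it has no effect.
With repressor SibJ bound, *ulmG* is not transcribed.

OFF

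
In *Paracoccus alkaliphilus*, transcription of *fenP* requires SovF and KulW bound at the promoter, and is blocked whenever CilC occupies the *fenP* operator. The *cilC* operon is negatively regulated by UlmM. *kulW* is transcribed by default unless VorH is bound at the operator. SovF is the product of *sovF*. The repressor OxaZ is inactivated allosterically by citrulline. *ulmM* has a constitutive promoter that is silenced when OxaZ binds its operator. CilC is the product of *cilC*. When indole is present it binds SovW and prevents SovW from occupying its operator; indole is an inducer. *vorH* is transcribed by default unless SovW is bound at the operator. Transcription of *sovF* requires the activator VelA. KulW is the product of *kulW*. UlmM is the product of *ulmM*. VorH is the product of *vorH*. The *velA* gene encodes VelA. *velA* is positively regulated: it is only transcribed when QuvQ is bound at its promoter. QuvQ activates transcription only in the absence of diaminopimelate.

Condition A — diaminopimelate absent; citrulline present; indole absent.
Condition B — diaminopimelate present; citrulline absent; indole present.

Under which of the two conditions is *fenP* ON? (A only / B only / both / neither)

Condition A:
Diaminopimelate is absent, so QuvQ is active.
No repressor is bound and QuvQ is active, so *velA* is transcribed.
So VelA is produced and active.
No repressor is bound and VelA is active, so *sovF* is transcribed.
So SovF is produced and active.
Citrulline is present, so OxaZ is inactive.
With no repressor bound, *ulmM* is transcribed.
So UlmM is produced and active.
With repressor UlmM bound, *cilC* is not transcribed.
So CilC is not produced.
Indole is absent, so SovW is active.
With repressor SovW bound, *vorH* is not transcribed.
So VorH is not produced.
With no repressor bound, *kulW* is transcribed.
So KulW is produced and active.
No repressor is bound and SovF and KulW are active, so *fenP* is transcribed.
→ *fenP* is ON in A.
Condition B:
Diaminopimelate is present, so QuvQ is inactive.
Required activator QuvQ is absent, so *velA* is not transcribed.
So VelA is not produced.
Required activator VelA is absent, so *sovF* is not transcribed.
So SovF is not produced.
Citrulline is absent, so OxaZ is active.
With repressor OxaZ bound, *ulmM* is not transcribed.
So UlmM is not produced.
With no repressor bound, *cilC* is transcribed.
So CilC is produced and active.
Indole is present, so SovW is inactive.
With no repressor bound, *vorH* is transcribed.
So VorH is produced and active.
With repressor VorH bound, *kulW* is not transcribed.
So KulW is not produced.
With repressor CilC bound, *fenP* is not transcribed.
→ *fenP* is OFF in B.

A only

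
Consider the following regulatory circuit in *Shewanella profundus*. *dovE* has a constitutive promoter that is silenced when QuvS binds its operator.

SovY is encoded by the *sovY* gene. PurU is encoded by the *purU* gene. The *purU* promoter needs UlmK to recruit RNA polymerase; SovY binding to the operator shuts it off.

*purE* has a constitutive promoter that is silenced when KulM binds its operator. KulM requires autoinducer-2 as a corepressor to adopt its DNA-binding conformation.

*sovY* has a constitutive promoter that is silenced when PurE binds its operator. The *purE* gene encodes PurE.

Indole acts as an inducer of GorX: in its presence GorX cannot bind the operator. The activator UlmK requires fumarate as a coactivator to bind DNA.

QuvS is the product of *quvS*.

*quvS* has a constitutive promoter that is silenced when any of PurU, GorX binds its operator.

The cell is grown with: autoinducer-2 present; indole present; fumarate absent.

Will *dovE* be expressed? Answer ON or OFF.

OFF

Autoinducer-2 is present, so KulM is active.
With repressor KulM bound, *purE* is not transcribed.
So PurE is not produced.
With no repressor bound, *sovY* is transcribed.
So SovY is produced and active.
Fumarate is absent, so UlmK is inactive.
With repressor SovY bound, *purU* is not transcribed.
So PurU is not produced.
Indole is present, so GorX is inactive.
With no repressor bound, *quvS* is transcribed.
So QuvS is produced and active.
With repressor QuvS bound, *dovE* is not transcribed.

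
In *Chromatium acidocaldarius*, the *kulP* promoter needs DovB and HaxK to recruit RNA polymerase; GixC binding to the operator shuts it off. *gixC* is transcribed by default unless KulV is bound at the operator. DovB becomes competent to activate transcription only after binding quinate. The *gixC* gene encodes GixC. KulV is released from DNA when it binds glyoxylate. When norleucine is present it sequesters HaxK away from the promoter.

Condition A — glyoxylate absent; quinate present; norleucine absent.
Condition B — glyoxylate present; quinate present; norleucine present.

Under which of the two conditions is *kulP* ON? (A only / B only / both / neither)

Condition A:
Glyoxylate is absent, so KulV is active.
With repressor KulV bound, *gixC* is not transcribed.
So GixC is not produced.
Quinate is present, so DovB is active.
Norleucine is absent, so HaxK is active.
No repressor is bound and DovB and HaxK are active, so *kulP* is transcribed.
→ *kulP* is ON in A.
Condition B:
Glyoxylate is present, so KulV is inactive.
With no repressor bound, *gixC* is transcribed.
So GixC is produced and active.
Quinate is present, so DovB is active.
Norleucine is present, so HaxK is inactive.
With repressor GixC bound, *kulP* is not transcribed.
→ *kulP* is OFF in B.

A only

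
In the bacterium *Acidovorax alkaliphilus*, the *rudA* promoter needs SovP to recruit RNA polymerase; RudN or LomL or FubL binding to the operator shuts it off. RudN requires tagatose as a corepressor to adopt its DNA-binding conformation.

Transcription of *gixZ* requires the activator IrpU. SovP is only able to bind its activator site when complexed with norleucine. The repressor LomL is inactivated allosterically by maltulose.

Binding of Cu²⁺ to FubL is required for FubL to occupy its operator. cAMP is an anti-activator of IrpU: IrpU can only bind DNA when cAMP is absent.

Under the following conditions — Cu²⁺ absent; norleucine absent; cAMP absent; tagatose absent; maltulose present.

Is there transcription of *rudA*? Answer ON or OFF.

OFF

Tagatose is absent, so RudN is inactive.
Maltulose is present, so LomL is inactive.
Cu²⁺ is absent, so FubL is inactive.
Norleucine is absent, so SovP is inactive.
Required activator SovP is absent, so *rudA* is not transcribed.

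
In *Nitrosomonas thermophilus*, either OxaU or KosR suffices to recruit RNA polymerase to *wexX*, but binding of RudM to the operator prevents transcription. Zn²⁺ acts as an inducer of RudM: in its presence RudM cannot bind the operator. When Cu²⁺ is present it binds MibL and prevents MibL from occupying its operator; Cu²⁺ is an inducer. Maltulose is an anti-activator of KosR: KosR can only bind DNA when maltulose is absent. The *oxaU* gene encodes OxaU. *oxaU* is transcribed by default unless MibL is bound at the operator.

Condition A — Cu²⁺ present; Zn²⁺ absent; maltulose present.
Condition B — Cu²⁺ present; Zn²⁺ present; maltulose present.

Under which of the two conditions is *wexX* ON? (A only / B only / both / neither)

Condition A:
Cu²⁺ is present, so MibL is inactive.
With no repressor bound, *oxaU* is transcribed.
So OxaU is produced and active.
Zn²⁺ is absent, so RudM is active.
Maltulose is present, so KosR is inactive.
With repressor RudM bound, *wexX* is not transcribed.
→ *wexX* is OFF in A.
Condition B:
Cu²⁺ is present, so MibL is inactive.
With no repressor bound, *oxaU* is transcribed.
So OxaU is produced and active.
Zn²⁺ is present, so RudM is inactive.
Maltulose is present, so KosR is inactive.
Activator OxaU is present, so *wexX* is transcribed.
→ *wexX* is ON in B.

B only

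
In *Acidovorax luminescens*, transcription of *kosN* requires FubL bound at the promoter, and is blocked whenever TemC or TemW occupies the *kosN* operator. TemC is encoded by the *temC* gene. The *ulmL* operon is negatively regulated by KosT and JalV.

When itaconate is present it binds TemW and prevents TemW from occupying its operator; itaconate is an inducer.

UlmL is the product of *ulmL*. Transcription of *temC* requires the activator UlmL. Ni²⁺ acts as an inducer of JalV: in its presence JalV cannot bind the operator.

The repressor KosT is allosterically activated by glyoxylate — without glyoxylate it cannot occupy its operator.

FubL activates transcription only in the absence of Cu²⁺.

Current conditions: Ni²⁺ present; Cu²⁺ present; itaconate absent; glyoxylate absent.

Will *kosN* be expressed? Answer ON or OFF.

Glyoxylate is absent, so KosT is inactive.
Ni²⁺ is present, so JalV is inactive.
With no repressor bound, *ulmL* is transcribed.
So UlmL is produced and active.
No repressor is bound and UlmL is active, so *temC* is transcribed.
So TemC is produced and active.
Cu²⁺ is present, so FubL is inactive.
Itaconate is absent, so TemW is active.
With repressor TemC bound, *kosN* is not transcribed.

OFF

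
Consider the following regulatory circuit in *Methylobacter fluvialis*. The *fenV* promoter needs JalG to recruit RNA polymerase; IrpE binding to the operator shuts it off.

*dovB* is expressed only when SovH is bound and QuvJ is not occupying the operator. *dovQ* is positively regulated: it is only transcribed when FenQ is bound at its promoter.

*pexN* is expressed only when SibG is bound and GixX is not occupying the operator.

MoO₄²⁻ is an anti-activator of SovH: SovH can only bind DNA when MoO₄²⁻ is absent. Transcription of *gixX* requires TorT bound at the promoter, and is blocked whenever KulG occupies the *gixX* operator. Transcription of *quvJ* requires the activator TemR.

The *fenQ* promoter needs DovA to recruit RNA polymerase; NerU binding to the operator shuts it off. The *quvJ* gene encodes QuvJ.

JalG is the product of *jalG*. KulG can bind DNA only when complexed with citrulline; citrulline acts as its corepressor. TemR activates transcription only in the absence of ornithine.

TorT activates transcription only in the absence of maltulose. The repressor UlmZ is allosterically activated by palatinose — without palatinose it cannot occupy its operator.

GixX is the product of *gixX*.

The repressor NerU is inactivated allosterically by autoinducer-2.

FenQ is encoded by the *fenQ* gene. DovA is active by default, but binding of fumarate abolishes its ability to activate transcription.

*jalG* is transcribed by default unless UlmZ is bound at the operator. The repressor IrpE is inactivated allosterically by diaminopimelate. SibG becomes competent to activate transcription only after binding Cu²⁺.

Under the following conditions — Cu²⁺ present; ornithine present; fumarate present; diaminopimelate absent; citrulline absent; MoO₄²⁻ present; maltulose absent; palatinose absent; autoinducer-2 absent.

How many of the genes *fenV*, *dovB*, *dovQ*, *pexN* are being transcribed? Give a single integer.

0

Palatinose is absent, so UlmZ is inactive.
With no repressor bound, *jalG* is transcribed.
So JalG is produced and active.
Diaminopimelate is absent, so IrpE is active.
With repressor IrpE bound, *fenV* is not transcribed.
→ *fenV* is OFF.
Ornithine is present, so TemR is inactive.
Required activator TemR is absent, so *quvJ* is not transcribed.
So QuvJ is not produced.
MoO₄²⁻ is present, so SovH is inactive.
Required activator SovH is absent, so *dovB* is not transcribed.
→ *dovB* is OFF.
Fumarate is present, so DovA is inactive.
Autoinducer-2 is absent, so NerU is active.
With repressor NerU bound, *fenQ* is not transcribed.
So FenQ is not produced.
Required activator FenQ is absent, so *dovQ* is not transcribed.
→ *dovQ* is OFF.
Cu²⁺ is present, so SibG is active.
Maltulose is absent, so TorT is active.
Citrulline is absent, so KulG is inactive.
No repressor is bound and TorT is active, so *gixX* is transcribed.
So GixX is produced and active.
With repressor GixX bound, *pexN* is not transcribed.
→ *pexN* is OFF.
0 of the 4 genes are transcribed.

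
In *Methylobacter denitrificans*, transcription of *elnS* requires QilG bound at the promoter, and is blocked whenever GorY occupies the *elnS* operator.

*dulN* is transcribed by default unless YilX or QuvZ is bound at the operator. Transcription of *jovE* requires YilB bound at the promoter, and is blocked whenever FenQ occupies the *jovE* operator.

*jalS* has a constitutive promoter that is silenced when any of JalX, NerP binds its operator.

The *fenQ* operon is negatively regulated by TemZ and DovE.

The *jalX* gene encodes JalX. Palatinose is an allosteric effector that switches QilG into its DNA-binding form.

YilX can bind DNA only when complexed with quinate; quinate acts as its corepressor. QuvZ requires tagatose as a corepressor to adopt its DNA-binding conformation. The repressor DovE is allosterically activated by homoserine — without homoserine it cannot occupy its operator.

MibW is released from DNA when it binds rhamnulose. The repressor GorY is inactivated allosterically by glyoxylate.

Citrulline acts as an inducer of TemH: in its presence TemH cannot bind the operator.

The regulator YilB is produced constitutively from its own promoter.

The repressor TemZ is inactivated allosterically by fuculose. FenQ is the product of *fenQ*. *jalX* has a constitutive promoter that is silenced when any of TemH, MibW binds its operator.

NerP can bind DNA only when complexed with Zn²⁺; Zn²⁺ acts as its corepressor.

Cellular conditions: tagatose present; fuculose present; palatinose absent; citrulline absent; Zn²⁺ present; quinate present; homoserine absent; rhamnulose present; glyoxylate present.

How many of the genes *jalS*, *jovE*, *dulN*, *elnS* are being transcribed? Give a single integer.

Citrulline is absent, so TemH is active.
Rhamnulose is present, so MibW is inactive.
With repressor TemH bound, *jalX* is not transcribed.
So JalX is not produced.
Zn²⁺ is present, so NerP is active.
With repressor NerP bound, *jalS* is not transcribed.
→ *jalS* is OFF.
Fuculose is present, so TemZ is inactive.
Homoserine is absent, so DovE is inactive.
With no repressor bound, *fenQ* is transcribed.
So FenQ is produced and active.
YilB is produced constitutively and is active.
With repressor FenQ bound, *jovE* is not transcribed.
→ *jovE* is OFF.
Quinate is present, so YilX is active.
Tagatose is present, so QuvZ is active.
With repressor YilX bound, *dulN* is not transcribed.
→ *dulN* is OFF.
Glyoxylate is present, so GorY is inactive.
Palatinose is absent, so QilG is inactive.
Required activator QilG is absent, so *elnS* is not transcribed.
→ *elnS* is OFF.
0 of the 4 genes are transcribed.

0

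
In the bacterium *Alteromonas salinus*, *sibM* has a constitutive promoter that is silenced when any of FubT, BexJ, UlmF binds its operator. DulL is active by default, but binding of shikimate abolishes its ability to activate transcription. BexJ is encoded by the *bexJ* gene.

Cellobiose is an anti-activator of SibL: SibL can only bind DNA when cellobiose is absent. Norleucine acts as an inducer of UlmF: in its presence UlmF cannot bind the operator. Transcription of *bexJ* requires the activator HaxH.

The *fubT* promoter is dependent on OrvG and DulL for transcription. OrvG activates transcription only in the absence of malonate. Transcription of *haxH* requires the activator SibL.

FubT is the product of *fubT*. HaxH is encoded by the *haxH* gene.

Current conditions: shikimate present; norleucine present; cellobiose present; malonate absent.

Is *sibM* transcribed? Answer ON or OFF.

ON

Malonate is absent, so OrvG is active.
Shikimate is present, so DulL is inactive.
Required activator DulL is absent, so *fubT* is not transcribed.
So FubT is not produced.
Cellobiose is present, so SibL is inactive.
Required activator SibL is absent, so *haxH* is not transcribed.
So HaxH is not produced.
Required activator HaxH is absent, so *bexJ* is not transcribed.
So BexJ is not produced.
Norleucine is present, so UlmF is inactive.
With no repressor bound, *sibM* is transcribed.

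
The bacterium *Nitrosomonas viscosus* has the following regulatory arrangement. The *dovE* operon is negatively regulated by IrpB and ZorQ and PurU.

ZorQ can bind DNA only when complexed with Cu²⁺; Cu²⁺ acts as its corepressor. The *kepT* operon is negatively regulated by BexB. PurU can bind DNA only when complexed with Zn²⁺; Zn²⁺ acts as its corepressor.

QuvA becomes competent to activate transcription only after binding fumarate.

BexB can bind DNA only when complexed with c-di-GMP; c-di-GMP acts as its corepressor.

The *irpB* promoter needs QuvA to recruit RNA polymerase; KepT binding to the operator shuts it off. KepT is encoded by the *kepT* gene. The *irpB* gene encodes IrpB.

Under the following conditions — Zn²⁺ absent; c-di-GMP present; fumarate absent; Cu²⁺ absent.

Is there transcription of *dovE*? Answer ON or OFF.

c-di-GMP is present, so BexB is active.
With repressor BexB bound, *kepT* is not transcribed.
So KepT is not produced.
Fumarate is absent, so QuvA is inactive.
Required activator QuvA is absent, so *irpB* is not transcribed.
So IrpB is not produced.
Cu²⁺ is absent, so ZorQ is inactive.
Zn²⁺ is absent, so PurU is inactive.
With no repressor bound, *dovE* is transcribed.

ON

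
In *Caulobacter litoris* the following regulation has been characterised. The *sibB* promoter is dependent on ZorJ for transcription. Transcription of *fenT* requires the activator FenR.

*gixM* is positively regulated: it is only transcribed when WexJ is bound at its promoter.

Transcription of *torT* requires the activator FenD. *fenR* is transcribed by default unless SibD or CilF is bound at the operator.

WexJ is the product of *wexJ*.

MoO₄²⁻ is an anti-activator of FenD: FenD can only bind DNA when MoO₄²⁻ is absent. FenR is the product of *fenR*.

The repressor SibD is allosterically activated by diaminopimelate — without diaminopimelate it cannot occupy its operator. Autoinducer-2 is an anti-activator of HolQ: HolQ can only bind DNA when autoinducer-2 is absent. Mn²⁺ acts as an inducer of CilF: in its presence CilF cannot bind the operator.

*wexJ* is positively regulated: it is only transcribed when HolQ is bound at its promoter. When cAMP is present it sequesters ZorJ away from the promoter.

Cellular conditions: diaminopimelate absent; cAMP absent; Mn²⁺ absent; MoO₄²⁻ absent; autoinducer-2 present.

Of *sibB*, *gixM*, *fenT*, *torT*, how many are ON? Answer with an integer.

2

cAMP is absent, so ZorJ is active.
No repressor is bound and ZorJ is active, so *sibB* is transcribed.
→ *sibB* is ON.
Autoinducer-2 is present, so HolQ is inactive.
Required activator HolQ is absent, so *wexJ* is not transcribed.
So WexJ is not produced.
Required activator WexJ is absent, so *gixM* is not transcribed.
→ *gixM* is OFF.
Diaminopimelate is absent, so SibD is inactive.
Mn²⁺ is absent, so CilF is active.
With repressor CilF bound, *fenR* is not transcribed.
So FenR is not produced.
Required activator FenR is absent, so *fenT* is not transcribed.
→ *fenT* is OFF.
MoO₄²⁻ is absent, so FenD is active.
No repressor is bound and FenD is active, so *torT* is transcribed.
→ *torT* is ON.
2 of the 4 genes are transcribed.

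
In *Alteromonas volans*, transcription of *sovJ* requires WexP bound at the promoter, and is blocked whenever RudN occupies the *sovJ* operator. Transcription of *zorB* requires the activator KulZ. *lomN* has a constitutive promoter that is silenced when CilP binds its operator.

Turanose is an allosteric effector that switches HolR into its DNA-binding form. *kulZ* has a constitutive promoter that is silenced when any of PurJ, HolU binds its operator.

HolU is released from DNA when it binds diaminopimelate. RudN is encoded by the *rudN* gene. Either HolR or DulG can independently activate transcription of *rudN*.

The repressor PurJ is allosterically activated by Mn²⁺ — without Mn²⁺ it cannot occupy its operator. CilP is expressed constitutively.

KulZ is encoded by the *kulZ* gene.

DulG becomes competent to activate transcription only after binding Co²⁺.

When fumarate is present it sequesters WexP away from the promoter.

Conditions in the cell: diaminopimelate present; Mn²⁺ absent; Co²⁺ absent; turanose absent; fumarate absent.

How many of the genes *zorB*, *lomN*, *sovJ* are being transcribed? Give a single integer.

Mn²⁺ is absent, so PurJ is inactive.
Diaminopimelate is present, so HolU is inactive.
With no repressor bound, *kulZ* is transcribed.
So KulZ is produced and active.
No repressor is bound and KulZ is active, so *zorB* is transcribed.
→ *zorB* is ON.
CilP is produced constitutively and is active.
With repressor CilP bound, *lomN* is not transcribed.
→ *lomN* is OFF.
Fumarate is absent, so WexP is active.
Turanose is absent, so HolR is inactive.
Co²⁺ is absent, so DulG is inactive.
No activator is available at the *rudN* promoter, so *rudN* is not transcribed.
So RudN is not produced.
No repressor is bound and WexP is active, so *sovJ* is transcribed.
→ *sovJ* is ON.
2 of the 3 genes are transcribed.

2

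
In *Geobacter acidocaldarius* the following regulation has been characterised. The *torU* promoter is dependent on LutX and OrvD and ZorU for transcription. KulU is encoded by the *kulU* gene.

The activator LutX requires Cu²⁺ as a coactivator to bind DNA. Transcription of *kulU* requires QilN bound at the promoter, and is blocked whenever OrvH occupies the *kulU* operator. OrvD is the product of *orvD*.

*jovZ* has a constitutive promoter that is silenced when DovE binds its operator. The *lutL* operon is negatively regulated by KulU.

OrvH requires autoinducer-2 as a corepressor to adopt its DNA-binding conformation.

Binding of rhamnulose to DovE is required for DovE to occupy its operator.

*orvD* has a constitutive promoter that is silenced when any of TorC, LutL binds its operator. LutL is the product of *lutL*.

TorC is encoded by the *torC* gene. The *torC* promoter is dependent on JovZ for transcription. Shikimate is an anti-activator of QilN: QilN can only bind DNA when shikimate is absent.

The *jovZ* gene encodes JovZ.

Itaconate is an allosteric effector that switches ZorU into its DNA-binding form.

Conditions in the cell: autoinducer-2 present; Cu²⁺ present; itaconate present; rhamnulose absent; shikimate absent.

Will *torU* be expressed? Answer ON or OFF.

OFF

Cu²⁺ is present, so LutX is active.
Rhamnulose is absent, so DovE is inactive.
With no repressor bound, *jovZ* is transcribed.
So JovZ is produced and active.
No repressor is bound and JovZ is active, so *torC* is transcribed.
So TorC is produced and active.
Autoinducer-2 is present, so OrvH is active.
Shikimate is absent, so QilN is active.
With repressor OrvH bound, *kulU* is not transcribed.
So KulU is not produced.
With no repressor bound, *lutL* is transcribed.
So LutL is produced and active.
With repressor TorC bound, *orvD* is not transcribed.
So OrvD is not produced.
Itaconate is present, so ZorU is active.
Required activator OrvD is absent, so *torU* is not transcribed.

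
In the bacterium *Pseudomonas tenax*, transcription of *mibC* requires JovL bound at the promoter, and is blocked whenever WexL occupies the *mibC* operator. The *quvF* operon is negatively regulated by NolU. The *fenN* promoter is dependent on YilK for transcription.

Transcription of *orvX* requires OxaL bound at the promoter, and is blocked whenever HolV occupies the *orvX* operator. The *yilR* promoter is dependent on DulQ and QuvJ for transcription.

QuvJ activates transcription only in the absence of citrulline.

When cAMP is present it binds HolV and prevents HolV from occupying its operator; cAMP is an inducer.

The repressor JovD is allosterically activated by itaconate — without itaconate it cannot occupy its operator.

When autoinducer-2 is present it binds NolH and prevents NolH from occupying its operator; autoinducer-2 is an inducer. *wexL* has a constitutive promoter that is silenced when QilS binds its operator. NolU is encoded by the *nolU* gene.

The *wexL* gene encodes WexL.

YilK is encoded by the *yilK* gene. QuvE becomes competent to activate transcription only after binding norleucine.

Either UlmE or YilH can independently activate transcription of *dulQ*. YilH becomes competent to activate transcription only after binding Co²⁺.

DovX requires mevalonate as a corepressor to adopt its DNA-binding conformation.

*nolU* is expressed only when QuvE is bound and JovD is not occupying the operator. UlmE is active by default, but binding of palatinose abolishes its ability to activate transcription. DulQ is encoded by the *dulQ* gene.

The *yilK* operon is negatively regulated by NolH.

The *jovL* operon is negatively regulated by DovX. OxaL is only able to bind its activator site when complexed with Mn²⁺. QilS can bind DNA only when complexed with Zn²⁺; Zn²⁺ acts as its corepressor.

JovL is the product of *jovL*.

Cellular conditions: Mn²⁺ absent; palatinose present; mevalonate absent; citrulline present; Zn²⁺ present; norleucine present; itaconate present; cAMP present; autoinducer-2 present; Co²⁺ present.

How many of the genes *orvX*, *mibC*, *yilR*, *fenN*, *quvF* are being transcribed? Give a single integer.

3

Mn²⁺ is absent, so OxaL is inactive.
cAMP is present, so HolV is inactive.
Required activator OxaL is absent, so *orvX* is not transcribed.
→ *orvX* is OFF.
Mevalonate is absent, so DovX is inactive.
With no repressor bound, *jovL* is transcribed.
So JovL is produced and active.
Zn²⁺ is present, so QilS is active.
With repressor QilS bound, *wexL* is not transcribed.
So WexL is not produced.
No repressor is bound and JovL is active, so *mibC* is transcribed.
→ *mibC* is ON.
Palatinose is present, so UlmE is inactive.
Co²⁺ is present, so YilH is active.
Activator YilH is present, so *dulQ* is transcribed.
So DulQ is produced and active.
Citrulline is present, so QuvJ is inactive.
Required activator QuvJ is absent, so *yilR* is not transcribed.
→ *yilR* is OFF.
Autoinducer-2 is present, so NolH is inactive.
With no repressor bound, *yilK* is transcribed.
So YilK is produced and active.
No repressor is bound and YilK is active, so *fenN* is transcribed.
→ *fenN* is ON.
Norleucine is present, so QuvE is active.
Itaconate is present, so JovD is active.
With repressor JovD bound, *nolU* is not transcribed.
So NolU is not produced.
With no repressor bound, *quvF* is transcribed.
→ *quvF* is ON.
3 of the 5 genes are transcribed.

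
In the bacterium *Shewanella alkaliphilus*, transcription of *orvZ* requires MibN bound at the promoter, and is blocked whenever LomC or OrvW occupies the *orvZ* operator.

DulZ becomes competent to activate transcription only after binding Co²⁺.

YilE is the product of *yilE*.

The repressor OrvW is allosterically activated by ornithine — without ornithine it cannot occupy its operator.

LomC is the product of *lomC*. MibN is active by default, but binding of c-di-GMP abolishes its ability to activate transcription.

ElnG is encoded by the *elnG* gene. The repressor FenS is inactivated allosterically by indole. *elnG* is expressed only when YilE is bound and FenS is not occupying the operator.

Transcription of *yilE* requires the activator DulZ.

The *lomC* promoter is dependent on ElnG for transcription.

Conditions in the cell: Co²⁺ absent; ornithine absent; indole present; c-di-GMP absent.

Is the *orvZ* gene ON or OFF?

Indole is present, so FenS is inactive.
Co²⁺ is absent, so DulZ is inactive.
Required activator DulZ is absent, so *yilE* is not transcribed.
So YilE is not produced.
Required activator YilE is absent, so *elnG* is not transcribed.
So ElnG is not produced.
Required activator ElnG is absent, so *lomC* is not transcribed.
So LomC is not produced.
Ornithine is absent, so OrvW is inactive.
c-di-GMP is absent, so MibN is active.
No repressor is bound and MibN is active, so *orvZ* is transcribed.

ON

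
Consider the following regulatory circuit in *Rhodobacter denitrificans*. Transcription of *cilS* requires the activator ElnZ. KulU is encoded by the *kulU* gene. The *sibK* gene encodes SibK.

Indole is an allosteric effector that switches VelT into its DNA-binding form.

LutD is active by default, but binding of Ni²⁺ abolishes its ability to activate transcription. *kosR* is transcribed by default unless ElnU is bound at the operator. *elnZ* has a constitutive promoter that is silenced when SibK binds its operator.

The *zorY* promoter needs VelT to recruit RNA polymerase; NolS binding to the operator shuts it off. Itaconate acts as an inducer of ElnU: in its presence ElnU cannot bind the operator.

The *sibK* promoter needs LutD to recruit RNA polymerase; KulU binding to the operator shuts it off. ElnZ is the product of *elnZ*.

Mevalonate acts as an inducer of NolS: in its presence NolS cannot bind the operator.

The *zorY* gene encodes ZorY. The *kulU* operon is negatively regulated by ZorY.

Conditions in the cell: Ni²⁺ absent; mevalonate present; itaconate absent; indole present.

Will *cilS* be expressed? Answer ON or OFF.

OFF

Mevalonate is present, so NolS is inactive.
Indole is present, so VelT is active.
No repressor is bound and VelT is active, so *zorY* is transcribed.
So ZorY is produced and active.
With repressor ZorY bound, *kulU* is not transcribed.
So KulU is not produced.
Ni²⁺ is absent, so LutD is active.
No repressor is bound and LutD is active, so *sibK* is transcribed.
So SibK is produced and active.
With repressor SibK bound, *elnZ* is not transcribed.
So ElnZ is not produced.
Required activator ElnZ is absent, so *cilS* is not transcribed.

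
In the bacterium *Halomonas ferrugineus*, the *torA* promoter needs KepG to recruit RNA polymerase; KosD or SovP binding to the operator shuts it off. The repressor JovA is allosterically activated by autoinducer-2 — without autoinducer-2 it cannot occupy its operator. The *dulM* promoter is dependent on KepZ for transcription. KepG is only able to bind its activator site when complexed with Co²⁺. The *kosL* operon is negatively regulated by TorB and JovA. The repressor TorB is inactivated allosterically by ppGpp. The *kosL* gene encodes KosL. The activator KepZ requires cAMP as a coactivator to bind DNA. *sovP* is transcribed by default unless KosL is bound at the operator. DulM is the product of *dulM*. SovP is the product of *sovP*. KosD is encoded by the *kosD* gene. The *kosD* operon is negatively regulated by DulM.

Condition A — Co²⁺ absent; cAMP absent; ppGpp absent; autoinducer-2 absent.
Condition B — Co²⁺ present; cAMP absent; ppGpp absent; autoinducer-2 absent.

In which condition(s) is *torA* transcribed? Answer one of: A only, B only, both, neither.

neither

Condition A:
Co²⁺ is absent, so KepG is inactive.
cAMP is absent, so KepZ is inactive.
Required activator KepZ is absent, so *dulM* is not transcribed.
So DulM is not produced.
With no repressor bound, *kosD* is transcribed.
So KosD is produced and active.
ppGpp is absent, so TorB is active.
Autoinducer-2 is absent, so JovA is inactive.
With repressor TorB bound, *kosL* is not transcribed.
So KosL is not produced.
With no repressor bound, *sovP* is transcribed.
So SovP is produced and active.
With repressor KosD bound, *torA* is not transcribed.
→ *torA* is OFF in A.
Condition B:
Co²⁺ is present, so KepG is active.
cAMP is absent, so KepZ is inactive.
Required activator KepZ is absent, so *dulM* is not transcribed.
So DulM is not produced.
With no repressor bound, *kosD* is transcribed.
So KosD is produced and active.
ppGpp is absent, so TorB is active.
Autoinducer-2 is absent, so JovA is inactive.
With repressor TorB bound, *kosL* is not transcribed.
So KosL is not produced.
With no repressor bound, *sovP* is transcribed.
So SovP is produced and active.
With repressor KosD bound, *torA* is not transcribed.
→ *torA* is OFF in B.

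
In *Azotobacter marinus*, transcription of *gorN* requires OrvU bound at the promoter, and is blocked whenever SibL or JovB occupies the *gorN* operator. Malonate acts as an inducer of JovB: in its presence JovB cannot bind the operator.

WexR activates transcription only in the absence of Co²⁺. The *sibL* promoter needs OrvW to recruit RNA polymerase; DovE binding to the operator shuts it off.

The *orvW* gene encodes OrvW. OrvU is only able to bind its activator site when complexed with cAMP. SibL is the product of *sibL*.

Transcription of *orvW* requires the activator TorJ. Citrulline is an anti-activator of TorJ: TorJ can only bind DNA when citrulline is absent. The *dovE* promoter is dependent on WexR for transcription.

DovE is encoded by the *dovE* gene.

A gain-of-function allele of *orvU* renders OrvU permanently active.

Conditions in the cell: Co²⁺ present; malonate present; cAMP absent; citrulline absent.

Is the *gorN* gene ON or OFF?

OFF

OrvU is constitutively active in this strain.
Citrulline is absent, so TorJ is active.
No repressor is bound and TorJ is active, so *orvW* is transcribed.
So OrvW is produced and active.
Co²⁺ is present, so WexR is inactive.
Required activator WexR is absent, so *dovE* is not transcribed.
So DovE is not produced.
No repressor is bound and OrvW is active, so *sibL* is transcribed.
So SibL is produced and active.
Malonate is present, so JovB is inactive.
With repressor SibL bound, *gorN* is not transcribed.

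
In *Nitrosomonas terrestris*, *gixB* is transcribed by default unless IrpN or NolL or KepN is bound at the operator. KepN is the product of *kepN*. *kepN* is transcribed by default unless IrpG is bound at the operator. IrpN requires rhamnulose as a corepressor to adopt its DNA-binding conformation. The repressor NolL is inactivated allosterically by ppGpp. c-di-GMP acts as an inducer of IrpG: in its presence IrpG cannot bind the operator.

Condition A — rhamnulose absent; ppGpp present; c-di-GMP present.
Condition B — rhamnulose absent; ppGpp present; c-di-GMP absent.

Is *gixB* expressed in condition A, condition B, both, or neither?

Condition A:
Rhamnulose is absent, so IrpN is inactive.
ppGpp is present, so NolL is inactive.
c-di-GMP is present, so IrpG is inactive.
With no repressor bound, *kepN* is transcribed.
So KepN is produced and active.
With repressor KepN bound, *gixB* is not transcribed.
→ *gixB* is OFF in A.
Condition B:
Rhamnulose is absent, so IrpN is inactive.
ppGpp is present, so NolL is inactive.
c-di-GMP is absent, so IrpG is active.
With repressor IrpG bound, *kepN* is not transcribed.
So KepN is not produced.
With no repressor bound, *gixB* is transcribed.
→ *gixB* is ON in B.

B only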